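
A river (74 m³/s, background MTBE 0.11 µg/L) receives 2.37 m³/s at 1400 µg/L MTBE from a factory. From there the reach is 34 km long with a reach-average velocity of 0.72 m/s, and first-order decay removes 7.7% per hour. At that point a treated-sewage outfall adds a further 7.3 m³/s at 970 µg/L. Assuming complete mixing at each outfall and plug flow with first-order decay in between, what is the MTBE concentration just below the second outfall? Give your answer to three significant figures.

98.5 µg/L

Mass balance: C = (74.00·0.1100 + 2.370·1400) / 76.37 = 3326/76.37 = 43.55 µg/L; combined flow 76.37 m³/s.
Travel time t = 34·1000 / 0.72 = 47220 s = 13.12 h.
7.7%/h lost → k = −ln(1 − 0.077) = 0.08013 h⁻¹.
Decay over the reach: 43.55·exp(−kt) = 43.55·0.3496 = 15.23 µg/L.
Second outfall: C = (76.37·15.23 + 7.300·970.0)/83.67 = 98.53 µg/L.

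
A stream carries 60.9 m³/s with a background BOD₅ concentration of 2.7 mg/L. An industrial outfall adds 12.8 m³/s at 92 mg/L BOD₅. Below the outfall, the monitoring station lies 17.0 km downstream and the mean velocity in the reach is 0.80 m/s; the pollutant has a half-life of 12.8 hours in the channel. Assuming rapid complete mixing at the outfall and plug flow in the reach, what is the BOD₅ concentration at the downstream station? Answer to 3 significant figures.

Mixed concentration C = ΣQC/ΣQ = (60.90·2.700 + 12.80·92.00) / 73.70 = 1342/73.70 = 18.21 mg/L.
Travel time t = 17.0·1000 / 0.80 = 21250 s = 5.903 h.
Half-life 12.8 h → k = ln 2 / 12.8 = 0.05415 h⁻¹ = 1.300 d⁻¹.
Applying C = C₀e^(−kt): 18.21 × 0.7264 = 13.23 mg/L.

13.2 mg/L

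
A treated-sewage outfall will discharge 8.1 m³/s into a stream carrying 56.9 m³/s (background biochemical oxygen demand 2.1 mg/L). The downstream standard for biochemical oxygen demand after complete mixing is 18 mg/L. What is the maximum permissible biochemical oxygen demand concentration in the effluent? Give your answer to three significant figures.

130 mg/L

At the limit, (Qr·Cr + Qe·Cₑ)/(Qr + Qe) = 18:
Cₑ = (65.00·18 − 56.90·2.100) / 8.100 = 129.7 mg/L.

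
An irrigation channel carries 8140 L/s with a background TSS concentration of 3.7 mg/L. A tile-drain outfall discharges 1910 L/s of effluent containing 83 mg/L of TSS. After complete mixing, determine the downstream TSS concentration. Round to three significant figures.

Flow-weighted average: C = (8140·3.700 + 1910·83.00) / 10050 = 188600/10050 = 18.77 mg/L.

18.8 mg/L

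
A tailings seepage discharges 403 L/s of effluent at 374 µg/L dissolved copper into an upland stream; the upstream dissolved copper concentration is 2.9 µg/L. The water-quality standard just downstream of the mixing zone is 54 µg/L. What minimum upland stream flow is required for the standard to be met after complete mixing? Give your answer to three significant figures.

2520 L/s

Set C_mix = 54: (Q·2.900 + 403.0·374.0) / (Q + 403.0) = 54
→ Q = 403.0·(374.0 − 54)/(54 − 2.900) = 2524 L/s.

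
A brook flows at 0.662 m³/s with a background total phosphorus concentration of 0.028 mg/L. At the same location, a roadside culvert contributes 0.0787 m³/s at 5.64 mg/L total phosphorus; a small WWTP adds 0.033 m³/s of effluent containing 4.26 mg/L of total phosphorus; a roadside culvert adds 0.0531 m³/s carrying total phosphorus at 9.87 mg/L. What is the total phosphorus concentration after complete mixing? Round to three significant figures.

Flow-weighted average: C = (0.6620·0.02800 + 0.07870·5.640 + 0.03300·4.260 + 0.05310·9.870) / 0.8268 = 1.127/0.8268 = 1.363 mg/L.

1.36 mg/L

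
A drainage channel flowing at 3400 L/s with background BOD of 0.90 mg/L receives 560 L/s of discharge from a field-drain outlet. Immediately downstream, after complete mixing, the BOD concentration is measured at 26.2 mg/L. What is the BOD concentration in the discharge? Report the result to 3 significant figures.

180 mg/L

Mass balance: 3400·0.9000 + 560.0·Cₑ = 3960·26.20
→ Cₑ = (3960·26.20 − 3400·0.9000) / 560.0 = 179.8 mg/L.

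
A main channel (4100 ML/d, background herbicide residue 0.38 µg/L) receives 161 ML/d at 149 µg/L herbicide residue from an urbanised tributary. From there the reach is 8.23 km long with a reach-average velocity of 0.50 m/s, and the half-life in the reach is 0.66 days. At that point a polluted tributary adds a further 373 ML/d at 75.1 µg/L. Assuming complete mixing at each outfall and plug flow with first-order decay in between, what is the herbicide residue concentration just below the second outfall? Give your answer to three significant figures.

10.6 µg/L

Mixed concentration C = ΣQC/ΣQ = (4100·0.3800 + 161.0·149.0) / 4261 = 25550/4261 = 5.996 µg/L; combined flow 4261 ML/d.
Travel time t = 8.23·1000 / 0.50 = 16460 s = 4.572 h.
Half-life 0.66 d → k = ln 2 / 0.66 = 1.050 d⁻¹.
Decay over the reach: 5.996·exp(−kt) = 5.996·0.8187 = 4.908 µg/L.
At the second outfall, C = (4261·4.908 + 373.0·75.10) / (4261 + 373.0) = 10.56 µg/L.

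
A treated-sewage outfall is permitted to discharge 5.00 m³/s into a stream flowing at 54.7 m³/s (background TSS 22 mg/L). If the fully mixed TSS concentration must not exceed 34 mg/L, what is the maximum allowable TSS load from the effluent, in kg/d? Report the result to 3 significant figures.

71400 kg/d

Mass balance at the limit: 54.70·22.00 + 5.000·Cₑ = 59.70·34 → Cₑ = 165.3 mg/L.
Load = 5.000 m³/s × 165.3 g/m³ × 86 400 s/d = 71400 kg/d.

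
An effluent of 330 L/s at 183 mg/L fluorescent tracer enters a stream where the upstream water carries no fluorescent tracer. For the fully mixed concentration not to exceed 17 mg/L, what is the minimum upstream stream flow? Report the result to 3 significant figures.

Set C_mix = 17: (Q·0 + 330.0·183.0) / (Q + 330.0) = 17
→ Q = 330.0·(183.0 − 17)/(17 − 0) = 3222 L/s.

3220 L/s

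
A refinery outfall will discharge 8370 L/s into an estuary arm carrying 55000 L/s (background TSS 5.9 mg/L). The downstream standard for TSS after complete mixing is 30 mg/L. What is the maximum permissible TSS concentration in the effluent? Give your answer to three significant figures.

At the limit, (Qr·Cr + Qe·Cₑ)/(Qr + Qe) = 30:
Cₑ = (63370·30 − 55000·5.900) / 8370 = 188.4 mg/L.

188 mg/L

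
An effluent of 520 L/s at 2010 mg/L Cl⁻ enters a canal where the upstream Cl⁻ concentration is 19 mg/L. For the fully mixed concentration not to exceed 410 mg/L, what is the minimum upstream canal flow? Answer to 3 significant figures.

2130 L/s

Set C_mix = 410: (Q·19.00 + 520.0·2010) / (Q + 520.0) = 410
→ Q = 520.0·(2010 − 410)/(410 − 19.00) = 2128 L/s.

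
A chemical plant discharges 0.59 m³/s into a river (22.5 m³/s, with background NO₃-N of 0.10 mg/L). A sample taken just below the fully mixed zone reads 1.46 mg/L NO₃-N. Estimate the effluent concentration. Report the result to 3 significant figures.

Mass balance: 22.50·0.1000 + 0.5900·Cₑ = 23.09·1.460
→ Cₑ = (23.09·1.460 − 22.50·0.1000) / 0.5900 = 53.32 mg/L.

53.3 mg/L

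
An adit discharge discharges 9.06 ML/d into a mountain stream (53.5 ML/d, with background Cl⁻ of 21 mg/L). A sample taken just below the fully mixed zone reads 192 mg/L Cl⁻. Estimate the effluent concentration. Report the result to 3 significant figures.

1200 mg/L

Mass balance: 53.50·21.00 + 9.060·Cₑ = 62.56·192.0
→ Cₑ = (62.56·192.0 − 53.50·21.00) / 9.060 = 1202 mg/L.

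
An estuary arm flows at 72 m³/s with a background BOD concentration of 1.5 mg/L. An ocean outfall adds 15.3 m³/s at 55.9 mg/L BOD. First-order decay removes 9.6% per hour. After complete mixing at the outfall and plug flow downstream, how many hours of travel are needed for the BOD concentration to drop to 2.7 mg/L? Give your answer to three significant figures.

13.9 h

Mass balance: C = (72.00·1.500 + 15.30·55.90) / 87.30 = 963.3/87.30 = 11.03 mg/L.
9.6%/h lost → k = −ln(1 − 0.096) = 0.1009 h⁻¹.
11.03·exp(−k·t) = 2.7 → t = ln(11.03/2.7)/k = 50210 s = 13.95 h.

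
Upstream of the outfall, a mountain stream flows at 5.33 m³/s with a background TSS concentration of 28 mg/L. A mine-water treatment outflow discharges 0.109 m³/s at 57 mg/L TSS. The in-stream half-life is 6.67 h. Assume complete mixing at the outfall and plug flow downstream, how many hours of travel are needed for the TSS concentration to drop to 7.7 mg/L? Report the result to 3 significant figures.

Mass balance: C = (5.330·28.00 + 0.1090·57.00) / 5.439 = 155.5/5.439 = 28.58 mg/L.
Half-life 6.67 h → k = ln 2 / 6.67 = 0.1039 h⁻¹ = 2.494 d⁻¹.
28.58·exp(−k·t) = 7.7 → t = ln(28.58/7.7)/k = 45430 s = 12.62 h.

12.6 h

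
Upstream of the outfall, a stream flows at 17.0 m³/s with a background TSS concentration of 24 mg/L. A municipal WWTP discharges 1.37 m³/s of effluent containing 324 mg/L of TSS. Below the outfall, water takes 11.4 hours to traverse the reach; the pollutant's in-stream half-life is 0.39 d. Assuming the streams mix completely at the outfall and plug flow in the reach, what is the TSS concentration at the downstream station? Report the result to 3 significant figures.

19.9 mg/L

After mixing, C = (17.00·24.00 + 1.370·324.0) / 18.37 = 851.9/18.37 = 46.37 mg/L.
Half-life 0.39 d → k = ln 2 / 0.39 = 1.777 d⁻¹.
Decay over the reach: 46.37·exp(−kt) = 46.37·0.4299 = 19.94 mg/L.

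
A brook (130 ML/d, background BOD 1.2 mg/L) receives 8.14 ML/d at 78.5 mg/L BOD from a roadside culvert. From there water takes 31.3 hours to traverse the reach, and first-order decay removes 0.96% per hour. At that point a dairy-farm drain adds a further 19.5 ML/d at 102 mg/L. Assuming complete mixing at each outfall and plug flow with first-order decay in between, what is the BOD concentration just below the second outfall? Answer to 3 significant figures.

16.3 mg/L

Mass balance: C = (130.0·1.200 + 8.140·78.50) / 138.1 = 795.0/138.1 = 5.755 mg/L; combined flow 138.1 ML/d.
0.96%/h lost → k = −ln(1 − 0.0096) = 0.009646 h⁻¹.
First-order decay: C = 5.755·exp(−k·t) = 5.755·0.7394 = 4.255 mg/L.
Second outfall: C = (138.1·4.255 + 19.50·102.0)/157.6 = 16.35 mg/L.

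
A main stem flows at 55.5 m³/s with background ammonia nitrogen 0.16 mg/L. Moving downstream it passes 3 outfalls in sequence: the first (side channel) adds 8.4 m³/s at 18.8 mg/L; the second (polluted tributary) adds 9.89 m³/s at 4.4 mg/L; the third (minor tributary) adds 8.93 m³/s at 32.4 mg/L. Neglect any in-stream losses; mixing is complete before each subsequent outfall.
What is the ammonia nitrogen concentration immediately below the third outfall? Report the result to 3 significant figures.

6.04 mg/L

Below outfall 1: Q → 63.90 m³/s, C = (55.50·0.1600 + 8.400·18.80)/63.90 = 2.610 mg/L.
Below outfall 2: Q → 73.79 m³/s, C = (63.90·2.610 + 9.890·4.400)/73.79 = 2.850 mg/L.
Below outfall 3: Q → 82.72 m³/s, C = (73.79·2.850 + 8.930·32.40)/82.72 = 6.040 mg/L.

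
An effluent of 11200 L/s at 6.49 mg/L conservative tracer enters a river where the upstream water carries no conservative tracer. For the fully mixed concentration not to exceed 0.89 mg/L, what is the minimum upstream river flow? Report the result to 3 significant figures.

70500 L/s

Set C_mix = 0.89: (Q·0 + 11200·6.490) / (Q + 11200) = 0.89
→ Q = 11200·(6.490 − 0.89)/(0.89 − 0) = 70470 L/s.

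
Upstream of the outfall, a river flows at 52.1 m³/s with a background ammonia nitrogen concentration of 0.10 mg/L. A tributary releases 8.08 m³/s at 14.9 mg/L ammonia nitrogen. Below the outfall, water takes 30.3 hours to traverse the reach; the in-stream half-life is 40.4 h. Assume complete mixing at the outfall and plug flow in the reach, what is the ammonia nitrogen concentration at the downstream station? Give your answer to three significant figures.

Flow-weighted average: C = (52.10·0.1000 + 8.080·14.90) / 60.18 = 125.6/60.18 = 2.087 mg/L.
Half-life 40.4 h → k = ln 2 / 40.4 = 0.01716 h⁻¹ = 0.4118 d⁻¹.
Decay over the reach: 2.087·exp(−kt) = 2.087·0.5946 = 1.241 mg/L.

1.24 mg/L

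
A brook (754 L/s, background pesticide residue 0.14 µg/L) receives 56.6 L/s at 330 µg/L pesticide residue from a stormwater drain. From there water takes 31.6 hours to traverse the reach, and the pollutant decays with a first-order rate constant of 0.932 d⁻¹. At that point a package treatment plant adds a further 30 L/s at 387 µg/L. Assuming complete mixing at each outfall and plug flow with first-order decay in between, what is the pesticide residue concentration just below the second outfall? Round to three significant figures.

Conservation of mass: C = (754.0·0.1400 + 56.60·330.0) / 810.6 = 18780/810.6 = 23.17 µg/L; combined flow 810.6 L/s.
First-order decay: C = 23.17·exp(−k·t) = 23.17·0.2931 = 6.793 µg/L.
At the second outfall, C = (810.6·6.793 + 30.00·387.0) / (810.6 + 30.00) = 20.36 µg/L.

20.4 µg/L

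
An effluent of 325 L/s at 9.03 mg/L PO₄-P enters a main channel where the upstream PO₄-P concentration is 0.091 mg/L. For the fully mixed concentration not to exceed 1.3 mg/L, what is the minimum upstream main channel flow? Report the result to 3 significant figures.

Set C_mix = 1.3: (Q·0.09100 + 325.0·9.030) / (Q + 325.0) = 1.3
→ Q = 325.0·(9.030 − 1.3)/(1.3 − 0.09100) = 2078 L/s.

2080 L/s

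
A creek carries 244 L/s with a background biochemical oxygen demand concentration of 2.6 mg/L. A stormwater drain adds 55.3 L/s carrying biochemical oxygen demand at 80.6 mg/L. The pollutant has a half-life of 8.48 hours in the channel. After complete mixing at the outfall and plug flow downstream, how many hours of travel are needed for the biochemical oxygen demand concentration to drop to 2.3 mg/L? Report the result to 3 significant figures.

24.5 h

After mixing, C = (244.0·2.600 + 55.30·80.60) / 299.3 = 5092/299.3 = 17.01 mg/L.
Half-life 8.48 h → k = ln 2 / 8.48 = 0.08174 h⁻¹ = 1.962 d⁻¹.
17.01·exp(−k·t) = 2.3 → t = ln(17.01/2.3)/k = 88130 s = 24.48 h.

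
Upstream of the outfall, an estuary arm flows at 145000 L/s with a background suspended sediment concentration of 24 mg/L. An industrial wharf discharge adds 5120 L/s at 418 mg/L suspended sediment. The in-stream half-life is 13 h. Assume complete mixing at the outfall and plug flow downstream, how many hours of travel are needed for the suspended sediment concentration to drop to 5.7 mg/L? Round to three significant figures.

35.3 h

Mixed concentration C = ΣQC/ΣQ = (145000·24.00 + 5120·418.0) / 150100 = 5620000/150100 = 37.44 mg/L.
Half-life 13 h → k = ln 2 / 13 = 0.05332 h⁻¹ = 1.280 d⁻¹.
37.44·exp(−k·t) = 5.7 → t = ln(37.44/5.7)/k = 127100 s = 35.30 h.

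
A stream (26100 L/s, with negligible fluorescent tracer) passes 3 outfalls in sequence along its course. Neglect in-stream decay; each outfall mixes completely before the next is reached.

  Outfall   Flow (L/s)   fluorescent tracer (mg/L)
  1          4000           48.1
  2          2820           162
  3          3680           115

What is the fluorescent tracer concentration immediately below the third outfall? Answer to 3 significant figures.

29.3 mg/L

Outfall 1: combined Q = 30100 L/s; C = (26100·0 + 4000·48.10)/30100 = 6.392 mg/L.
Outfall 2: combined Q = 32920 L/s; C = (30100·6.392 + 2820·162.0)/32920 = 19.72 mg/L.
Outfall 3: combined Q = 36600 L/s; C = (32920·19.72 + 3680·115.0)/36600 = 29.30 mg/L.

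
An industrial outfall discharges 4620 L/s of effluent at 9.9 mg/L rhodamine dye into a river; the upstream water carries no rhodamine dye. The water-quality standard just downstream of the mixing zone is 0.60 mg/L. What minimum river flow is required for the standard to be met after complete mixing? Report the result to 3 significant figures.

71600 L/s

Set C_mix = 0.60: (Q·0 + 4620·9.900) / (Q + 4620) = 0.60
→ Q = 4620·(9.900 − 0.60)/(0.60 − 0) = 71610 L/s.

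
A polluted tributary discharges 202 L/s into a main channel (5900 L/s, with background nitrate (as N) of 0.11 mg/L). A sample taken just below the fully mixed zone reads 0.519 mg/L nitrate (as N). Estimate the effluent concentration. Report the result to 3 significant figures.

12.5 mg/L

Mass balance: 5900·0.1100 + 202.0·Cₑ = 6102·0.5190
→ Cₑ = (6102·0.5190 − 5900·0.1100) / 202.0 = 12.47 mg/L.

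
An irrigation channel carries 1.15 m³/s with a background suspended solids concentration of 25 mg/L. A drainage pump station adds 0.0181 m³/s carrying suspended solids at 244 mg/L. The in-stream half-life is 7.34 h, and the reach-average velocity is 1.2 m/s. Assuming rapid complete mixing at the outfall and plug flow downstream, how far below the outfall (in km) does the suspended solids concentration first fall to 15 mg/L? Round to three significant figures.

Mass balance: C = (1.150·25.00 + 0.01810·244.0) / 1.168 = 33.17/1.168 = 28.39 mg/L.
Half-life 7.34 h → k = ln 2 / 7.34 = 0.09443 h⁻¹ = 2.266 d⁻¹.
Set 28.39·exp(−k·t) = 15 → t = ln(28.39/15)/k = 24330 s = 6.757 h.
Distance = v·t = 1.2·24330 = 29190 m = 29.19 km.

29.2 km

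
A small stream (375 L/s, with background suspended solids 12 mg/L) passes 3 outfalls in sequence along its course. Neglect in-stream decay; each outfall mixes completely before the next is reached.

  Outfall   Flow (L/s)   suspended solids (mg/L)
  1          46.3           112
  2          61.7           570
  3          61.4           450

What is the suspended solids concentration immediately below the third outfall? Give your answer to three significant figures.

Outfall 1: combined Q = 421.3 L/s; C = (375.0·12.00 + 46.30·112.0)/421.3 = 22.99 mg/L.
Outfall 2: combined Q = 483.0 L/s; C = (421.3·22.99 + 61.70·570.0)/483.0 = 92.87 mg/L.
Outfall 3: combined Q = 544.4 L/s; C = (483.0·92.87 + 61.40·450.0)/544.4 = 133.1 mg/L.

133 mg/L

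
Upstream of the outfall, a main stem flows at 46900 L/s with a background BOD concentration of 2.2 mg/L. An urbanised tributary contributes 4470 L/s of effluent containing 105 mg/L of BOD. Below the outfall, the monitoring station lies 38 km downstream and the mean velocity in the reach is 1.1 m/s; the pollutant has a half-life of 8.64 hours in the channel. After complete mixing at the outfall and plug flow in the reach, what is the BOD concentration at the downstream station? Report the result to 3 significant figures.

Conservation of mass: C = (46900·2.200 + 4470·105.0) / 51370 = 572500/51370 = 11.15 mg/L.
Travel time t = 38·1000 / 1.1 = 34550 s = 9.596 h.
Half-life 8.64 h → k = ln 2 / 8.64 = 0.08023 h⁻¹ = 1.925 d⁻¹.
First-order decay: C = 11.15·exp(−k·t) = 11.15·0.4631 = 5.161 mg/L.

5.16 mg/L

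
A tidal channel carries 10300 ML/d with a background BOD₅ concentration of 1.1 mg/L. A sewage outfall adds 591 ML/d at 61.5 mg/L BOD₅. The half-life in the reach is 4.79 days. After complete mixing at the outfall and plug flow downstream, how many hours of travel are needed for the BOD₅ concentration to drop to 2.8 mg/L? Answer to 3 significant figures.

After mixing, C = (10300·1.100 + 591.0·61.50) / 10890 = 47680/10890 = 4.378 mg/L.
Half-life 4.79 d → k = ln 2 / 4.79 = 0.1447 d⁻¹.
4.378·exp(−k·t) = 2.8 → t = ln(4.378/2.8)/k = 266800 s = 74.12 h.

74.1 h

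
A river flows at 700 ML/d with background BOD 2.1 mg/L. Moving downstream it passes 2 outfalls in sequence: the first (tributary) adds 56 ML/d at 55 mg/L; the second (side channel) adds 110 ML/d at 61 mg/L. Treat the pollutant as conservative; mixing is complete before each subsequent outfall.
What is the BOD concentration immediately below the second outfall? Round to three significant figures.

13.0 mg/L

Below outfall 1: Q → 756.0 ML/d, C = (700.0·2.100 + 56.00·55.00)/756.0 = 6.019 mg/L.
Below outfall 2: Q → 866.0 ML/d, C = (756.0·6.019 + 110.0·61.00)/866.0 = 13.00 mg/L.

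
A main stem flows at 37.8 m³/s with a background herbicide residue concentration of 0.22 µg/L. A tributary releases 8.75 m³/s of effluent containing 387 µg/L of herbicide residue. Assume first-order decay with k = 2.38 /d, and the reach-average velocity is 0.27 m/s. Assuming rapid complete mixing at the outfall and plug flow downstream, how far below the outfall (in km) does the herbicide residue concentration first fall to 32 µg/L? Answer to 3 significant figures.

After mixing, C = (37.80·0.2200 + 8.750·387.0) / 46.55 = 3395/46.55 = 72.92 µg/L.
Set 72.92·exp(−k·t) = 32 → t = ln(72.92/32)/k = 29900 s = 8.306 h.
Distance = v·t = 0.27·29900 = 8073 m = 8.073 km.

8.07 km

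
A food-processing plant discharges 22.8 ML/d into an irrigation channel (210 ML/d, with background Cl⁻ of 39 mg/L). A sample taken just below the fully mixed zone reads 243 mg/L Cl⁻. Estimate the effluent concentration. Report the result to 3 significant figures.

Mass balance: 210.0·39.00 + 22.80·Cₑ = 232.8·243.0
→ Cₑ = (232.8·243.0 − 210.0·39.00) / 22.80 = 2122 mg/L.

2120 mg/L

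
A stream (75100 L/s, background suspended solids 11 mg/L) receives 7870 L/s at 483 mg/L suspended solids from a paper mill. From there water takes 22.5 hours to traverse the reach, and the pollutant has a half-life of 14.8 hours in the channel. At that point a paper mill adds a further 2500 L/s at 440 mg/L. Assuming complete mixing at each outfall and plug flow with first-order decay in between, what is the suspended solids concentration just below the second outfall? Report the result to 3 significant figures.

Mass balance: C = (75100·11.00 + 7870·483.0) / 82970 = 4627000/82970 = 55.77 mg/L; combined flow 82970 L/s.
Half-life 14.8 h → k = ln 2 / 14.8 = 0.04683 h⁻¹ = 1.124 d⁻¹.
Applying C = C₀e^(−kt): 55.77 × 0.3486 = 19.44 mg/L.
Second outfall: C = (82970·19.44 + 2500·440.0)/85470 = 31.74 mg/L.

31.7 mg/L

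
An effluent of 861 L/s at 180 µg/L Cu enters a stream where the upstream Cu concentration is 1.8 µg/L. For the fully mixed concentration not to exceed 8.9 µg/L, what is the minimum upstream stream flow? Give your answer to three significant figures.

20700 L/s

Set C_mix = 8.9: (Q·1.800 + 861.0·180.0) / (Q + 861.0) = 8.9
→ Q = 861.0·(180.0 − 8.9)/(8.9 − 1.800) = 20750 L/s.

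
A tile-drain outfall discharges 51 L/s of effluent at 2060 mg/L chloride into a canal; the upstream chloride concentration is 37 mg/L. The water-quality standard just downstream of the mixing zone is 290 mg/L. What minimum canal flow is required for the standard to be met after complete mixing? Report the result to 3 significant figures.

Set C_mix = 290: (Q·37.00 + 51.00·2060) / (Q + 51.00) = 290
→ Q = 51.00·(2060 − 290)/(290 − 37.00) = 356.8 L/s.

357 L/s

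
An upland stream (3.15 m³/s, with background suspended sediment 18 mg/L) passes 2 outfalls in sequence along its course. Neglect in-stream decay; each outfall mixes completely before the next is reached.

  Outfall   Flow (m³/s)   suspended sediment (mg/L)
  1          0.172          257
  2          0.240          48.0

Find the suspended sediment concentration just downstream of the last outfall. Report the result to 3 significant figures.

31.6 mg/L

Below outfall 1: Q → 3.322 m³/s, C = (3.150·18.00 + 0.1720·257.0)/3.322 = 30.37 mg/L.
Below outfall 2: Q → 3.562 m³/s, C = (3.322·30.37 + 0.2400·48.00)/3.562 = 31.56 mg/L.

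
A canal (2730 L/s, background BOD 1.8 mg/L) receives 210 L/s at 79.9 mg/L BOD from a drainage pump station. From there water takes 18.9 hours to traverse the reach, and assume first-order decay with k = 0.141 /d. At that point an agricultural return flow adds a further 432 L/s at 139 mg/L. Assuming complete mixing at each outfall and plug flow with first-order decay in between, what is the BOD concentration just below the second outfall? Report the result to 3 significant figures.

Mixed concentration C = ΣQC/ΣQ = (2730·1.800 + 210.0·79.90) / 2940 = 21690/2940 = 7.379 mg/L; combined flow 2940 L/s.
Decay over the reach: 7.379·exp(−kt) = 7.379·0.8949 = 6.603 mg/L.
Second outfall: C = (2940·6.603 + 432.0·139.0)/3372 = 23.56 mg/L.

23.6 mg/L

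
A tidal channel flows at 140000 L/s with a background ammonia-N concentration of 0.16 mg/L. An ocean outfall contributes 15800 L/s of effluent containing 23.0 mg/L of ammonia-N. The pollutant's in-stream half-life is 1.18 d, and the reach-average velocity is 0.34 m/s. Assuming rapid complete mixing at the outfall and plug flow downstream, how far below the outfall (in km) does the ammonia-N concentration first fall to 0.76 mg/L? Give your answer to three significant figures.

59.1 km

Mixed concentration C = ΣQC/ΣQ = (140000·0.1600 + 15800·23.00) / 155800 = 385800/155800 = 2.476 mg/L.
Half-life 1.18 d → k = ln 2 / 1.18 = 0.5874 d⁻¹.
Set 2.476·exp(−k·t) = 0.76 → t = ln(2.476/0.76)/k = 173700 s = 48.26 h.
Distance = v·t = 0.34·173700 = 59070 m = 59.07 km.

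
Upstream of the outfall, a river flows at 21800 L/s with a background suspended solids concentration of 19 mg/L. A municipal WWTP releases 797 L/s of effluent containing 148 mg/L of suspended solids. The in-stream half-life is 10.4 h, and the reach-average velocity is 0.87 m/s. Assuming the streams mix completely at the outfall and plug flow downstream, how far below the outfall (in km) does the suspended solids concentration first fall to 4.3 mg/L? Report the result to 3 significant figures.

After mixing, C = (21800·19.00 + 797.0·148.0) / 22600 = 532200/22600 = 23.55 mg/L.
Half-life 10.4 h → k = ln 2 / 10.4 = 0.06665 h⁻¹ = 1.600 d⁻¹.
Set 23.55·exp(−k·t) = 4.3 → t = ln(23.55/4.3)/k = 91850 s = 25.51 h.
Distance = v·t = 0.87·91850 = 79910 m = 79.91 km.

79.9 km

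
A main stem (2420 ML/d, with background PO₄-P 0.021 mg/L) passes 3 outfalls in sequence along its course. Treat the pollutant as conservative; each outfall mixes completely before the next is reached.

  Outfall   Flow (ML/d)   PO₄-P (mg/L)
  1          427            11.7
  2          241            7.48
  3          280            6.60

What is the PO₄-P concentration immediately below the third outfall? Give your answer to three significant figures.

2.58 mg/L

After outfall 1: Q = 2420 + 427.0 = 2847 ML/d; C = (2420·0.02100 + 427.0·11.70)/2847 = 1.773 mg/L.
After outfall 2: Q = 2847 + 241.0 = 3088 ML/d; C = (2847·1.773 + 241.0·7.480)/3088 = 2.218 mg/L.
After outfall 3: Q = 3088 + 280.0 = 3368 ML/d; C = (3088·2.218 + 280.0·6.600)/3368 = 2.582 mg/L.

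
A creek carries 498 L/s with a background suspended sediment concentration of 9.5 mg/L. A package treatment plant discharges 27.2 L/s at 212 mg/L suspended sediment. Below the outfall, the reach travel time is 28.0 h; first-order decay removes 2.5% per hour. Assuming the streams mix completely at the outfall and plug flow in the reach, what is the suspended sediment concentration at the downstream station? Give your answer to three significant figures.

9.84 mg/L

Flow-weighted average: C = (498.0·9.500 + 27.20·212.0) / 525.2 = 10500/525.2 = 19.99 mg/L.
2.5%/h lost → k = −ln(1 − 0.025) = 0.02532 h⁻¹.
After decay, C = 19.99 × e^(−kt) = 19.99 × 0.4922 = 9.838 mg/L.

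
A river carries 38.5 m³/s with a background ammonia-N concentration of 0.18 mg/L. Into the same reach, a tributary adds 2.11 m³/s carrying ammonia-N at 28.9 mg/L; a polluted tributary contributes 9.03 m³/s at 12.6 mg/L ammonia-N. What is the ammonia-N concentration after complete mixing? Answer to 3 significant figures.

3.66 mg/L

Conservation of mass: C = (38.50·0.1800 + 2.110·28.90 + 9.030·12.60) / 49.64 = 181.7/49.64 = 3.660 mg/L.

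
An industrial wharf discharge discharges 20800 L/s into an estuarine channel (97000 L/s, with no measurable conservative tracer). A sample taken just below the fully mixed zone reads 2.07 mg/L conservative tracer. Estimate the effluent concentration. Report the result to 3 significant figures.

11.7 mg/L

Mass balance: 97000·0 + 20800·Cₑ = 117800·2.070
→ Cₑ = (117800·2.070 − 97000·0) / 20800 = 11.72 mg/L.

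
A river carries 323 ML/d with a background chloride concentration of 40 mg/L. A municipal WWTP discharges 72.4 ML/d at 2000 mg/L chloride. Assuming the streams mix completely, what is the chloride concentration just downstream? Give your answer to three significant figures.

399 mg/L

Flow-weighted average: C = (323.0·40.00 + 72.40·2000) / 395.4 = 157700/395.4 = 398.9 mg/L.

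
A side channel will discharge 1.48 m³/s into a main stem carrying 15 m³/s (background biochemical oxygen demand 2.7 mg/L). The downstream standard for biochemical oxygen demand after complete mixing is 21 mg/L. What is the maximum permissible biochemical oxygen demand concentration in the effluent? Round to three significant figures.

206 mg/L

At the limit, (Qr·Cr + Qe·Cₑ)/(Qr + Qe) = 21:
Cₑ = (16.48·21 − 15.00·2.700) / 1.480 = 206.5 mg/L.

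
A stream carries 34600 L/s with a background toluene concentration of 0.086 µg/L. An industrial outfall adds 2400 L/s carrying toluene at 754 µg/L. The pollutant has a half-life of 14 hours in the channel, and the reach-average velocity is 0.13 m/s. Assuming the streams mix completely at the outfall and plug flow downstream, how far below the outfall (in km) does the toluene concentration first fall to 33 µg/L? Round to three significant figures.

Mixed concentration C = ΣQC/ΣQ = (34600·0.08600 + 2400·754.0) / 37000 = 1813000/37000 = 48.99 µg/L.
Half-life 14 h → k = ln 2 / 14 = 0.04951 h⁻¹ = 1.188 d⁻¹.
Set 48.99·exp(−k·t) = 33 → t = ln(48.99/33)/k = 28730 s = 7.980 h.
Distance = v·t = 0.13·28730 = 3734 m = 3.734 km.

3.73 km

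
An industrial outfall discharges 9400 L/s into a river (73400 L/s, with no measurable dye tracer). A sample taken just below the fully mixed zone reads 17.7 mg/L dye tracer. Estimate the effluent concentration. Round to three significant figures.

Mass balance: 73400·0 + 9400·Cₑ = 82800·17.70
→ Cₑ = (82800·17.70 − 73400·0) / 9400 = 155.9 mg/L.

156 mg/L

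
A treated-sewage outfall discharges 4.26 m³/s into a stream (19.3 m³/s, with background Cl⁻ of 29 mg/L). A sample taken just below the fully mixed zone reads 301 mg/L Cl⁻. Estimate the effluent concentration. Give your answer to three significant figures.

1530 mg/L

Mass balance: 19.30·29.00 + 4.260·Cₑ = 23.56·301.0
→ Cₑ = (23.56·301.0 − 19.30·29.00) / 4.260 = 1533 mg/L.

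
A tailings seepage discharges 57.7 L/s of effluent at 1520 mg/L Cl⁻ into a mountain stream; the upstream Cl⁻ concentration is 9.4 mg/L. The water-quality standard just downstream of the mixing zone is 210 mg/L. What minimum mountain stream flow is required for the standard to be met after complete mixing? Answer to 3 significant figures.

Set C_mix = 210: (Q·9.400 + 57.70·1520) / (Q + 57.70) = 210
→ Q = 57.70·(1520 − 210)/(210 − 9.400) = 376.8 L/s.

377 L/s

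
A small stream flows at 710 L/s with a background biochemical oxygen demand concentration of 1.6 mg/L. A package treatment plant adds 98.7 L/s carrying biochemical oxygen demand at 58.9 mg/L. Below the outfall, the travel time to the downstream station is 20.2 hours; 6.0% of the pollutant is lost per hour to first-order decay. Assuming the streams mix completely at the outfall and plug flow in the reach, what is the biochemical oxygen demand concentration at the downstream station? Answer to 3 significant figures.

Flow-weighted average: C = (710.0·1.600 + 98.70·58.90) / 808.7 = 6949/808.7 = 8.593 mg/L.
6.0%/h lost → k = −ln(1 − 0.06) = 0.06188 h⁻¹.
Applying C = C₀e^(−kt): 8.593 × 0.2865 = 2.462 mg/L.

2.46 mg/L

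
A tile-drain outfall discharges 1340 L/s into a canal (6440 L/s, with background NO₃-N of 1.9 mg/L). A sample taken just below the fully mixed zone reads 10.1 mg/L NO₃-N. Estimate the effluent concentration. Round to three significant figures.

49.5 mg/L

Mass balance: 6440·1.900 + 1340·Cₑ = 7780·10.10
→ Cₑ = (7780·10.10 − 6440·1.900) / 1340 = 49.51 mg/L.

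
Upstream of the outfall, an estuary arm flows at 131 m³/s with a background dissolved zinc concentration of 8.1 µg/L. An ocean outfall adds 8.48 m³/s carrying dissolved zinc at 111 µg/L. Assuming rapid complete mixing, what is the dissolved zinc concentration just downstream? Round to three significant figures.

Conservation of mass: C = (131.0·8.100 + 8.480·111.0) / 139.5 = 2002/139.5 = 14.36 µg/L.

14.4 µg/L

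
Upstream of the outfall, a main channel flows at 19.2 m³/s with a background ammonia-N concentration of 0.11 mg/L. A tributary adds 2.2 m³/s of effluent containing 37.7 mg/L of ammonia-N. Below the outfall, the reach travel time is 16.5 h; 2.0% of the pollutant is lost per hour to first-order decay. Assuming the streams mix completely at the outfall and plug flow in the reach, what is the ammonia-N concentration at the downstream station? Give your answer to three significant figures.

Mass balance: C = (19.20·0.1100 + 2.200·37.70) / 21.40 = 85.05/21.40 = 3.974 mg/L.
2.0%/h lost → k = −ln(1 − 0.02) = 0.02020 h⁻¹.
After decay, C = 3.974 × e^(−kt) = 3.974 × 0.7165 = 2.848 mg/L.

2.85 mg/L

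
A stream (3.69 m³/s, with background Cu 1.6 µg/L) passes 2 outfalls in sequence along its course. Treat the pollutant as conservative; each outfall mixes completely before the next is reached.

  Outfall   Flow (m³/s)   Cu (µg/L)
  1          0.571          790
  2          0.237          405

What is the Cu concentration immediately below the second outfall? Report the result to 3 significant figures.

123 µg/L

Outfall 1: combined Q = 4.261 m³/s; C = (3.690·1.600 + 0.5710·790.0)/4.261 = 107.3 µg/L.
Outfall 2: combined Q = 4.498 m³/s; C = (4.261·107.3 + 0.2370·405.0)/4.498 = 122.9 µg/L.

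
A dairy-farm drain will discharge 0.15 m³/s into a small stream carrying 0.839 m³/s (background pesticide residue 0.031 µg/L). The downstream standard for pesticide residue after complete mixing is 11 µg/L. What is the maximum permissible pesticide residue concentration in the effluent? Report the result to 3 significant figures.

72.4 µg/L

At the limit, (Qr·Cr + Qe·Cₑ)/(Qr + Qe) = 11:
Cₑ = (0.9890·11 − 0.8390·0.03100) / 0.1500 = 72.35 µg/L.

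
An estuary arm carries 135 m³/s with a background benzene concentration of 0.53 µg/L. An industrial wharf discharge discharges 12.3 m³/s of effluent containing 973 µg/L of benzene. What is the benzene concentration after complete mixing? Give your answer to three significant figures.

81.7 µg/L

Conservation of mass: C = (135.0·0.5300 + 12.30·973.0) / 147.3 = 12040/147.3 = 81.73 µg/L.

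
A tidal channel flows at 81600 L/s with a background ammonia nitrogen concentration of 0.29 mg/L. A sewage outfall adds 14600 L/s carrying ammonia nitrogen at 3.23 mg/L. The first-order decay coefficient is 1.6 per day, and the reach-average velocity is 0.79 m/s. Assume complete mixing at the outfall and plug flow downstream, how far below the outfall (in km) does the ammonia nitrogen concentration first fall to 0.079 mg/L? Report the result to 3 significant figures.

Mass balance: C = (81600·0.2900 + 14600·3.230) / 96200 = 70820/96200 = 0.7362 mg/L.
Set 0.7362·exp(−k·t) = 0.079 → t = ln(0.7362/0.079)/k = 120500 s = 33.48 h.
Distance = v·t = 0.79·120500 = 95220 m = 95.22 km.

95.2 km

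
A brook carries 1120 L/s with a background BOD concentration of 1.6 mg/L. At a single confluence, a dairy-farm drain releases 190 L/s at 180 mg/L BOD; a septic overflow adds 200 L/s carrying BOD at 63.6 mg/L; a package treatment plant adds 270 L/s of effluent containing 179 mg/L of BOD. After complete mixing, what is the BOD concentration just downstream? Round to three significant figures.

54.5 mg/L

Mass balance: C = (1120·1.600 + 190.0·180.0 + 200.0·63.60 + 270.0·179.0) / 1780 = 97040/1780 = 54.52 mg/L.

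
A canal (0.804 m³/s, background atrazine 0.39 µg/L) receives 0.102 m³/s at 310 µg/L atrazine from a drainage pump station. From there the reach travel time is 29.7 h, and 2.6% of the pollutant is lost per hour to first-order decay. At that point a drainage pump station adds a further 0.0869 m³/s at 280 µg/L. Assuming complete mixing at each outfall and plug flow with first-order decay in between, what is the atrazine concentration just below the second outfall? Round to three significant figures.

After mixing, C = (0.8040·0.3900 + 0.1020·310.0) / 0.9060 = 31.93/0.9060 = 35.25 µg/L; combined flow 0.9060 m³/s.
2.6%/h lost → k = −ln(1 − 0.026) = 0.02634 h⁻¹.
Decay over the reach: 35.25·exp(−kt) = 35.25·0.4573 = 16.12 µg/L.
At the second outfall, C = (0.9060·16.12 + 0.08690·280.0) / (0.9060 + 0.08690) = 39.21 µg/L.

39.2 µg/L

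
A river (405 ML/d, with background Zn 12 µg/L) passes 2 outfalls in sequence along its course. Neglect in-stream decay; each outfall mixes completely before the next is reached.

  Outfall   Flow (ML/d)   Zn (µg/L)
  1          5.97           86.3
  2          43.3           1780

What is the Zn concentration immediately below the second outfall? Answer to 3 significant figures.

181 µg/L

After outfall 1: Q = 405.0 + 5.970 = 411.0 ML/d; C = (405.0·12.00 + 5.970·86.30)/411.0 = 13.08 µg/L.
After outfall 2: Q = 411.0 + 43.30 = 454.3 ML/d; C = (411.0·13.08 + 43.30·1780)/454.3 = 181.5 µg/L.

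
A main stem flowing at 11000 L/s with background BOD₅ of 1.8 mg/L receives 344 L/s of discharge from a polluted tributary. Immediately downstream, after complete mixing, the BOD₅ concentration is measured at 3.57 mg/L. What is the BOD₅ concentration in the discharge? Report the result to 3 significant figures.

60.2 mg/L

Mass balance: 11000·1.800 + 344.0·Cₑ = 11340·3.570
→ Cₑ = (11340·3.570 − 11000·1.800) / 344.0 = 60.17 mg/L.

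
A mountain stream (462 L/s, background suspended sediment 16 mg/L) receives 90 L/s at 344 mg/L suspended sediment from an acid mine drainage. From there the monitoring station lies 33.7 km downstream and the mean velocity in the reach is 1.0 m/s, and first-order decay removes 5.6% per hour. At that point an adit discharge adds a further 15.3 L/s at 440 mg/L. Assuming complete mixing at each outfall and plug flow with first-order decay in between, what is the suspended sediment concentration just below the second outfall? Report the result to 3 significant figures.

51.3 mg/L

After mixing, C = (462.0·16.00 + 90.00·344.0) / 552.0 = 38350/552.0 = 69.48 mg/L; combined flow 552.0 L/s.
Travel time t = 33.7·1000 / 1.0 = 33700 s = 9.361 h.
5.6%/h lost → k = −ln(1 − 0.056) = 0.05763 h⁻¹.
After decay, C = 69.48 × e^(−kt) = 69.48 × 0.5831 = 40.51 mg/L.
Second outfall: C = (552.0·40.51 + 15.30·440.0)/567.3 = 51.28 mg/L.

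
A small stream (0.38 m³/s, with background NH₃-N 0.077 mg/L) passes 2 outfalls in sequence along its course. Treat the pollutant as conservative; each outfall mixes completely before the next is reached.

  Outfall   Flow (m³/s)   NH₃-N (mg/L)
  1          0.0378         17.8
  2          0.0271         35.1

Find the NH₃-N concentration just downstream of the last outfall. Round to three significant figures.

After outfall 1: Q = 0.3800 + 0.03780 = 0.4178 m³/s; C = (0.3800·0.07700 + 0.03780·17.80)/0.4178 = 1.680 mg/L.
After outfall 2: Q = 0.4178 + 0.02710 = 0.4449 m³/s; C = (0.4178·1.680 + 0.02710·35.10)/0.4449 = 3.716 mg/L.

3.72 mg/L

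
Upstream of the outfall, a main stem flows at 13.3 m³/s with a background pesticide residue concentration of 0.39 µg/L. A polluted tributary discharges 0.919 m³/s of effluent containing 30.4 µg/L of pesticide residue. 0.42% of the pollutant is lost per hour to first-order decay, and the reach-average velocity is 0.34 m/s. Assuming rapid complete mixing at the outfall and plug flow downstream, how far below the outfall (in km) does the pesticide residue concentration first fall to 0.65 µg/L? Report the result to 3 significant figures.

Mass balance: C = (13.30·0.3900 + 0.9190·30.40) / 14.22 = 33.12/14.22 = 2.330 µg/L.
0.42%/h lost → k = −ln(1 − 0.0042) = 0.004209 h⁻¹.
Set 2.330·exp(−k·t) = 0.65 → t = ln(2.330/0.65)/k = 1092000 s = 303.3 h.
Distance = v·t = 0.34·1092000 = 371200 m = 371.2 km.

371 km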